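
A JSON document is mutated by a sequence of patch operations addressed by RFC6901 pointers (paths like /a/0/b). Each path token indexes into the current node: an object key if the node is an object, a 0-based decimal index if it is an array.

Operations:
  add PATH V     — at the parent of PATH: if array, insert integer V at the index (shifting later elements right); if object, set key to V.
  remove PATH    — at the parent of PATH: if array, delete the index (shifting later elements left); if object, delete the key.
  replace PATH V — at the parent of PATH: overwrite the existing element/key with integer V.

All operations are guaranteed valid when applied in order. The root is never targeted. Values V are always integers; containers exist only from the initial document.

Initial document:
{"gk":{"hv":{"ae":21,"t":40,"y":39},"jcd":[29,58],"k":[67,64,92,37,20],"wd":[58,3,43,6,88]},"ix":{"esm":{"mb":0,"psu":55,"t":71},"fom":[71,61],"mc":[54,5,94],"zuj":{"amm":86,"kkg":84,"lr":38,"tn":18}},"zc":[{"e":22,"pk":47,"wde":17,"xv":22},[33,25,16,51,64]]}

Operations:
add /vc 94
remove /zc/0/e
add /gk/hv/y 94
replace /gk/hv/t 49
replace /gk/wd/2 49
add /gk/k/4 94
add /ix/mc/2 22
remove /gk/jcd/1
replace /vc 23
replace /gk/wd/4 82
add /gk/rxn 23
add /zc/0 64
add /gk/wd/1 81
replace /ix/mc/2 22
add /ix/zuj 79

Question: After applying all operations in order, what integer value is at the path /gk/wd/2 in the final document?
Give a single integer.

After op 1 (add /vc 94): {"gk":{"hv":{"ae":21,"t":40,"y":39},"jcd":[29,58],"k":[67,64,92,37,20],"wd":[58,3,43,6,88]},"ix":{"esm":{"mb":0,"psu":55,"t":71},"fom":[71,61],"mc":[54,5,94],"zuj":{"amm":86,"kkg":84,"lr":38,"tn":18}},"vc":94,"zc":[{"e":22,"pk":47,"wde":17,"xv":22},[33,25,16,51,64]]}
After op 2 (remove /zc/0/e): {"gk":{"hv":{"ae":21,"t":40,"y":39},"jcd":[29,58],"k":[67,64,92,37,20],"wd":[58,3,43,6,88]},"ix":{"esm":{"mb":0,"psu":55,"t":71},"fom":[71,61],"mc":[54,5,94],"zuj":{"amm":86,"kkg":84,"lr":38,"tn":18}},"vc":94,"zc":[{"pk":47,"wde":17,"xv":22},[33,25,16,51,64]]}
After op 3 (add /gk/hv/y 94): {"gk":{"hv":{"ae":21,"t":40,"y":94},"jcd":[29,58],"k":[67,64,92,37,20],"wd":[58,3,43,6,88]},"ix":{"esm":{"mb":0,"psu":55,"t":71},"fom":[71,61],"mc":[54,5,94],"zuj":{"amm":86,"kkg":84,"lr":38,"tn":18}},"vc":94,"zc":[{"pk":47,"wde":17,"xv":22},[33,25,16,51,64]]}
After op 4 (replace /gk/hv/t 49): {"gk":{"hv":{"ae":21,"t":49,"y":94},"jcd":[29,58],"k":[67,64,92,37,20],"wd":[58,3,43,6,88]},"ix":{"esm":{"mb":0,"psu":55,"t":71},"fom":[71,61],"mc":[54,5,94],"zuj":{"amm":86,"kkg":84,"lr":38,"tn":18}},"vc":94,"zc":[{"pk":47,"wde":17,"xv":22},[33,25,16,51,64]]}
After op 5 (replace /gk/wd/2 49): {"gk":{"hv":{"ae":21,"t":49,"y":94},"jcd":[29,58],"k":[67,64,92,37,20],"wd":[58,3,49,6,88]},"ix":{"esm":{"mb":0,"psu":55,"t":71},"fom":[71,61],"mc":[54,5,94],"zuj":{"amm":86,"kkg":84,"lr":38,"tn":18}},"vc":94,"zc":[{"pk":47,"wde":17,"xv":22},[33,25,16,51,64]]}
After op 6 (add /gk/k/4 94): {"gk":{"hv":{"ae":21,"t":49,"y":94},"jcd":[29,58],"k":[67,64,92,37,94,20],"wd":[58,3,49,6,88]},"ix":{"esm":{"mb":0,"psu":55,"t":71},"fom":[71,61],"mc":[54,5,94],"zuj":{"amm":86,"kkg":84,"lr":38,"tn":18}},"vc":94,"zc":[{"pk":47,"wde":17,"xv":22},[33,25,16,51,64]]}
After op 7 (add /ix/mc/2 22): {"gk":{"hv":{"ae":21,"t":49,"y":94},"jcd":[29,58],"k":[67,64,92,37,94,20],"wd":[58,3,49,6,88]},"ix":{"esm":{"mb":0,"psu":55,"t":71},"fom":[71,61],"mc":[54,5,22,94],"zuj":{"amm":86,"kkg":84,"lr":38,"tn":18}},"vc":94,"zc":[{"pk":47,"wde":17,"xv":22},[33,25,16,51,64]]}
After op 8 (remove /gk/jcd/1): {"gk":{"hv":{"ae":21,"t":49,"y":94},"jcd":[29],"k":[67,64,92,37,94,20],"wd":[58,3,49,6,88]},"ix":{"esm":{"mb":0,"psu":55,"t":71},"fom":[71,61],"mc":[54,5,22,94],"zuj":{"amm":86,"kkg":84,"lr":38,"tn":18}},"vc":94,"zc":[{"pk":47,"wde":17,"xv":22},[33,25,16,51,64]]}
After op 9 (replace /vc 23): {"gk":{"hv":{"ae":21,"t":49,"y":94},"jcd":[29],"k":[67,64,92,37,94,20],"wd":[58,3,49,6,88]},"ix":{"esm":{"mb":0,"psu":55,"t":71},"fom":[71,61],"mc":[54,5,22,94],"zuj":{"amm":86,"kkg":84,"lr":38,"tn":18}},"vc":23,"zc":[{"pk":47,"wde":17,"xv":22},[33,25,16,51,64]]}
After op 10 (replace /gk/wd/4 82): {"gk":{"hv":{"ae":21,"t":49,"y":94},"jcd":[29],"k":[67,64,92,37,94,20],"wd":[58,3,49,6,82]},"ix":{"esm":{"mb":0,"psu":55,"t":71},"fom":[71,61],"mc":[54,5,22,94],"zuj":{"amm":86,"kkg":84,"lr":38,"tn":18}},"vc":23,"zc":[{"pk":47,"wde":17,"xv":22},[33,25,16,51,64]]}
After op 11 (add /gk/rxn 23): {"gk":{"hv":{"ae":21,"t":49,"y":94},"jcd":[29],"k":[67,64,92,37,94,20],"rxn":23,"wd":[58,3,49,6,82]},"ix":{"esm":{"mb":0,"psu":55,"t":71},"fom":[71,61],"mc":[54,5,22,94],"zuj":{"amm":86,"kkg":84,"lr":38,"tn":18}},"vc":23,"zc":[{"pk":47,"wde":17,"xv":22},[33,25,16,51,64]]}
After op 12 (add /zc/0 64): {"gk":{"hv":{"ae":21,"t":49,"y":94},"jcd":[29],"k":[67,64,92,37,94,20],"rxn":23,"wd":[58,3,49,6,82]},"ix":{"esm":{"mb":0,"psu":55,"t":71},"fom":[71,61],"mc":[54,5,22,94],"zuj":{"amm":86,"kkg":84,"lr":38,"tn":18}},"vc":23,"zc":[64,{"pk":47,"wde":17,"xv":22},[33,25,16,51,64]]}
After op 13 (add /gk/wd/1 81): {"gk":{"hv":{"ae":21,"t":49,"y":94},"jcd":[29],"k":[67,64,92,37,94,20],"rxn":23,"wd":[58,81,3,49,6,82]},"ix":{"esm":{"mb":0,"psu":55,"t":71},"fom":[71,61],"mc":[54,5,22,94],"zuj":{"amm":86,"kkg":84,"lr":38,"tn":18}},"vc":23,"zc":[64,{"pk":47,"wde":17,"xv":22},[33,25,16,51,64]]}
After op 14 (replace /ix/mc/2 22): {"gk":{"hv":{"ae":21,"t":49,"y":94},"jcd":[29],"k":[67,64,92,37,94,20],"rxn":23,"wd":[58,81,3,49,6,82]},"ix":{"esm":{"mb":0,"psu":55,"t":71},"fom":[71,61],"mc":[54,5,22,94],"zuj":{"amm":86,"kkg":84,"lr":38,"tn":18}},"vc":23,"zc":[64,{"pk":47,"wde":17,"xv":22},[33,25,16,51,64]]}
After op 15 (add /ix/zuj 79): {"gk":{"hv":{"ae":21,"t":49,"y":94},"jcd":[29],"k":[67,64,92,37,94,20],"rxn":23,"wd":[58,81,3,49,6,82]},"ix":{"esm":{"mb":0,"psu":55,"t":71},"fom":[71,61],"mc":[54,5,22,94],"zuj":79},"vc":23,"zc":[64,{"pk":47,"wde":17,"xv":22},[33,25,16,51,64]]}
Value at /gk/wd/2: 3

Answer: 3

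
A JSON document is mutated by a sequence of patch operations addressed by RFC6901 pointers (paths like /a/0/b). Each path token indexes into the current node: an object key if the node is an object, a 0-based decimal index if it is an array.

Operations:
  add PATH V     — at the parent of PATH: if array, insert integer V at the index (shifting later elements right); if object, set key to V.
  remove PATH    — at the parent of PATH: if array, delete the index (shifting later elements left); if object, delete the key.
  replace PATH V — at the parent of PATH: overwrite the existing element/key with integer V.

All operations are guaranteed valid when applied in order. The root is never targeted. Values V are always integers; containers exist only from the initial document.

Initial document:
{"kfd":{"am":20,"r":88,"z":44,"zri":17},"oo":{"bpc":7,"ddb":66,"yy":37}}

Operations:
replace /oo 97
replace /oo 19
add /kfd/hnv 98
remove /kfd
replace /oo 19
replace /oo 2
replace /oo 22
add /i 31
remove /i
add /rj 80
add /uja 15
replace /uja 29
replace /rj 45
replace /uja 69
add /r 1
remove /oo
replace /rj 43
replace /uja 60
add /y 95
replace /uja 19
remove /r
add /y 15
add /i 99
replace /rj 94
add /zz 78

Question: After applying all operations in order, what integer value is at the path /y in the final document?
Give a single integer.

After op 1 (replace /oo 97): {"kfd":{"am":20,"r":88,"z":44,"zri":17},"oo":97}
After op 2 (replace /oo 19): {"kfd":{"am":20,"r":88,"z":44,"zri":17},"oo":19}
After op 3 (add /kfd/hnv 98): {"kfd":{"am":20,"hnv":98,"r":88,"z":44,"zri":17},"oo":19}
After op 4 (remove /kfd): {"oo":19}
After op 5 (replace /oo 19): {"oo":19}
After op 6 (replace /oo 2): {"oo":2}
After op 7 (replace /oo 22): {"oo":22}
After op 8 (add /i 31): {"i":31,"oo":22}
After op 9 (remove /i): {"oo":22}
After op 10 (add /rj 80): {"oo":22,"rj":80}
After op 11 (add /uja 15): {"oo":22,"rj":80,"uja":15}
After op 12 (replace /uja 29): {"oo":22,"rj":80,"uja":29}
After op 13 (replace /rj 45): {"oo":22,"rj":45,"uja":29}
After op 14 (replace /uja 69): {"oo":22,"rj":45,"uja":69}
After op 15 (add /r 1): {"oo":22,"r":1,"rj":45,"uja":69}
After op 16 (remove /oo): {"r":1,"rj":45,"uja":69}
After op 17 (replace /rj 43): {"r":1,"rj":43,"uja":69}
After op 18 (replace /uja 60): {"r":1,"rj":43,"uja":60}
After op 19 (add /y 95): {"r":1,"rj":43,"uja":60,"y":95}
After op 20 (replace /uja 19): {"r":1,"rj":43,"uja":19,"y":95}
After op 21 (remove /r): {"rj":43,"uja":19,"y":95}
After op 22 (add /y 15): {"rj":43,"uja":19,"y":15}
After op 23 (add /i 99): {"i":99,"rj":43,"uja":19,"y":15}
After op 24 (replace /rj 94): {"i":99,"rj":94,"uja":19,"y":15}
After op 25 (add /zz 78): {"i":99,"rj":94,"uja":19,"y":15,"zz":78}
Value at /y: 15

Answer: 15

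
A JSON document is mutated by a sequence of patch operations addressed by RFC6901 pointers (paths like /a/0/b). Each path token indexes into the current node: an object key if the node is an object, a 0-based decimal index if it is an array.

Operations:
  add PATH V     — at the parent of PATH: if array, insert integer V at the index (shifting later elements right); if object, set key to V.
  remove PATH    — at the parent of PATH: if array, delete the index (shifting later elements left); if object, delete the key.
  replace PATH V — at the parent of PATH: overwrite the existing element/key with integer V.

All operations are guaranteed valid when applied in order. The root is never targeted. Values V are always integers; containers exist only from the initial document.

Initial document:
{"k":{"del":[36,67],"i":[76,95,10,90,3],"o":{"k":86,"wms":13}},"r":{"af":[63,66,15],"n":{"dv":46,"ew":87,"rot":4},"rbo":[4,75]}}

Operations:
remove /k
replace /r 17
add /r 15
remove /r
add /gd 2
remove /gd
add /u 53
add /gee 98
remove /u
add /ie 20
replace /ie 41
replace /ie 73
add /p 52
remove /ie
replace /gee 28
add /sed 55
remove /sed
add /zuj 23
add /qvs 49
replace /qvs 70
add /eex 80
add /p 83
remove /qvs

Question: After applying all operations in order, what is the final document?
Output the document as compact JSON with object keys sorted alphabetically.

Answer: {"eex":80,"gee":28,"p":83,"zuj":23}

Derivation:
After op 1 (remove /k): {"r":{"af":[63,66,15],"n":{"dv":46,"ew":87,"rot":4},"rbo":[4,75]}}
After op 2 (replace /r 17): {"r":17}
After op 3 (add /r 15): {"r":15}
After op 4 (remove /r): {}
After op 5 (add /gd 2): {"gd":2}
After op 6 (remove /gd): {}
After op 7 (add /u 53): {"u":53}
After op 8 (add /gee 98): {"gee":98,"u":53}
After op 9 (remove /u): {"gee":98}
After op 10 (add /ie 20): {"gee":98,"ie":20}
After op 11 (replace /ie 41): {"gee":98,"ie":41}
After op 12 (replace /ie 73): {"gee":98,"ie":73}
After op 13 (add /p 52): {"gee":98,"ie":73,"p":52}
After op 14 (remove /ie): {"gee":98,"p":52}
After op 15 (replace /gee 28): {"gee":28,"p":52}
After op 16 (add /sed 55): {"gee":28,"p":52,"sed":55}
After op 17 (remove /sed): {"gee":28,"p":52}
After op 18 (add /zuj 23): {"gee":28,"p":52,"zuj":23}
After op 19 (add /qvs 49): {"gee":28,"p":52,"qvs":49,"zuj":23}
After op 20 (replace /qvs 70): {"gee":28,"p":52,"qvs":70,"zuj":23}
After op 21 (add /eex 80): {"eex":80,"gee":28,"p":52,"qvs":70,"zuj":23}
After op 22 (add /p 83): {"eex":80,"gee":28,"p":83,"qvs":70,"zuj":23}
After op 23 (remove /qvs): {"eex":80,"gee":28,"p":83,"zuj":23}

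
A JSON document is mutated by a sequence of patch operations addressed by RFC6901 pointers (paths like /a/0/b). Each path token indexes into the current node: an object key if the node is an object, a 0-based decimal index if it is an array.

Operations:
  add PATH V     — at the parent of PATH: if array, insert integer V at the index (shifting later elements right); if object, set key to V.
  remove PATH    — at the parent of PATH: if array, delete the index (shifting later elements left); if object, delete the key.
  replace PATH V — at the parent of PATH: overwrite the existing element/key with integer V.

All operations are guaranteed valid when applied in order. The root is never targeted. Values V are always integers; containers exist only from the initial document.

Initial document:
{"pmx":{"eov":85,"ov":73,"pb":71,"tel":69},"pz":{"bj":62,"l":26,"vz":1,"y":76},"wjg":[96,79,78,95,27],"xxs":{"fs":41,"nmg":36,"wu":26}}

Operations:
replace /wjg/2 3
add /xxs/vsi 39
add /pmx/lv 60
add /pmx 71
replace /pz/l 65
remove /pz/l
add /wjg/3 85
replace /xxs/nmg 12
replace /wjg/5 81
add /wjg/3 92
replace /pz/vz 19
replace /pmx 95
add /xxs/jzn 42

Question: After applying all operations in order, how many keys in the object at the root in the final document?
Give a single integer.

After op 1 (replace /wjg/2 3): {"pmx":{"eov":85,"ov":73,"pb":71,"tel":69},"pz":{"bj":62,"l":26,"vz":1,"y":76},"wjg":[96,79,3,95,27],"xxs":{"fs":41,"nmg":36,"wu":26}}
After op 2 (add /xxs/vsi 39): {"pmx":{"eov":85,"ov":73,"pb":71,"tel":69},"pz":{"bj":62,"l":26,"vz":1,"y":76},"wjg":[96,79,3,95,27],"xxs":{"fs":41,"nmg":36,"vsi":39,"wu":26}}
After op 3 (add /pmx/lv 60): {"pmx":{"eov":85,"lv":60,"ov":73,"pb":71,"tel":69},"pz":{"bj":62,"l":26,"vz":1,"y":76},"wjg":[96,79,3,95,27],"xxs":{"fs":41,"nmg":36,"vsi":39,"wu":26}}
After op 4 (add /pmx 71): {"pmx":71,"pz":{"bj":62,"l":26,"vz":1,"y":76},"wjg":[96,79,3,95,27],"xxs":{"fs":41,"nmg":36,"vsi":39,"wu":26}}
After op 5 (replace /pz/l 65): {"pmx":71,"pz":{"bj":62,"l":65,"vz":1,"y":76},"wjg":[96,79,3,95,27],"xxs":{"fs":41,"nmg":36,"vsi":39,"wu":26}}
After op 6 (remove /pz/l): {"pmx":71,"pz":{"bj":62,"vz":1,"y":76},"wjg":[96,79,3,95,27],"xxs":{"fs":41,"nmg":36,"vsi":39,"wu":26}}
After op 7 (add /wjg/3 85): {"pmx":71,"pz":{"bj":62,"vz":1,"y":76},"wjg":[96,79,3,85,95,27],"xxs":{"fs":41,"nmg":36,"vsi":39,"wu":26}}
After op 8 (replace /xxs/nmg 12): {"pmx":71,"pz":{"bj":62,"vz":1,"y":76},"wjg":[96,79,3,85,95,27],"xxs":{"fs":41,"nmg":12,"vsi":39,"wu":26}}
After op 9 (replace /wjg/5 81): {"pmx":71,"pz":{"bj":62,"vz":1,"y":76},"wjg":[96,79,3,85,95,81],"xxs":{"fs":41,"nmg":12,"vsi":39,"wu":26}}
After op 10 (add /wjg/3 92): {"pmx":71,"pz":{"bj":62,"vz":1,"y":76},"wjg":[96,79,3,92,85,95,81],"xxs":{"fs":41,"nmg":12,"vsi":39,"wu":26}}
After op 11 (replace /pz/vz 19): {"pmx":71,"pz":{"bj":62,"vz":19,"y":76},"wjg":[96,79,3,92,85,95,81],"xxs":{"fs":41,"nmg":12,"vsi":39,"wu":26}}
After op 12 (replace /pmx 95): {"pmx":95,"pz":{"bj":62,"vz":19,"y":76},"wjg":[96,79,3,92,85,95,81],"xxs":{"fs":41,"nmg":12,"vsi":39,"wu":26}}
After op 13 (add /xxs/jzn 42): {"pmx":95,"pz":{"bj":62,"vz":19,"y":76},"wjg":[96,79,3,92,85,95,81],"xxs":{"fs":41,"jzn":42,"nmg":12,"vsi":39,"wu":26}}
Size at the root: 4

Answer: 4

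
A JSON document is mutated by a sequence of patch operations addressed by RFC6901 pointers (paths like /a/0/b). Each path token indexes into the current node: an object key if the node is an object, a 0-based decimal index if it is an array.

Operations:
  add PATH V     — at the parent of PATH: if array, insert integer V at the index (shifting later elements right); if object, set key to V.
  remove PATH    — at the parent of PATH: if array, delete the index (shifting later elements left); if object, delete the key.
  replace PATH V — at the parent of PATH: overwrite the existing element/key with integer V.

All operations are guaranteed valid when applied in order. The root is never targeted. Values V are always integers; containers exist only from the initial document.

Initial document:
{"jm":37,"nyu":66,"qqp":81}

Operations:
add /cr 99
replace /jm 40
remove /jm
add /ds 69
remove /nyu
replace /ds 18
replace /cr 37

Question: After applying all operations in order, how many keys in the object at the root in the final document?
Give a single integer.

Answer: 3

Derivation:
After op 1 (add /cr 99): {"cr":99,"jm":37,"nyu":66,"qqp":81}
After op 2 (replace /jm 40): {"cr":99,"jm":40,"nyu":66,"qqp":81}
After op 3 (remove /jm): {"cr":99,"nyu":66,"qqp":81}
After op 4 (add /ds 69): {"cr":99,"ds":69,"nyu":66,"qqp":81}
After op 5 (remove /nyu): {"cr":99,"ds":69,"qqp":81}
After op 6 (replace /ds 18): {"cr":99,"ds":18,"qqp":81}
After op 7 (replace /cr 37): {"cr":37,"ds":18,"qqp":81}
Size at the root: 3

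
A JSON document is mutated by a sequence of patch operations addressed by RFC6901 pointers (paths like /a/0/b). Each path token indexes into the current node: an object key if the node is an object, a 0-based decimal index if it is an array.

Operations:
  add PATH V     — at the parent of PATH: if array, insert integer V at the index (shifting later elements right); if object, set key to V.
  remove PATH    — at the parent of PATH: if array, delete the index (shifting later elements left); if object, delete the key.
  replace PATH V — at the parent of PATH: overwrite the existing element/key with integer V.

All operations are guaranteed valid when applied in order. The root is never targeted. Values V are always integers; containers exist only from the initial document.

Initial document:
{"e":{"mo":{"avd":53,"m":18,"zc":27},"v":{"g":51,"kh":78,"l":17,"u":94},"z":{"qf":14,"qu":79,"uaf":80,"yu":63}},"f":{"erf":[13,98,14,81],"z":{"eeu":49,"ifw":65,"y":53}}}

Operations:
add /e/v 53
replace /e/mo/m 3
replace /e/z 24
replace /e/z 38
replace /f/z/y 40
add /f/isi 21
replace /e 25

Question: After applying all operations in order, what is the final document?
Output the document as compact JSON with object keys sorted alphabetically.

Answer: {"e":25,"f":{"erf":[13,98,14,81],"isi":21,"z":{"eeu":49,"ifw":65,"y":40}}}

Derivation:
After op 1 (add /e/v 53): {"e":{"mo":{"avd":53,"m":18,"zc":27},"v":53,"z":{"qf":14,"qu":79,"uaf":80,"yu":63}},"f":{"erf":[13,98,14,81],"z":{"eeu":49,"ifw":65,"y":53}}}
After op 2 (replace /e/mo/m 3): {"e":{"mo":{"avd":53,"m":3,"zc":27},"v":53,"z":{"qf":14,"qu":79,"uaf":80,"yu":63}},"f":{"erf":[13,98,14,81],"z":{"eeu":49,"ifw":65,"y":53}}}
After op 3 (replace /e/z 24): {"e":{"mo":{"avd":53,"m":3,"zc":27},"v":53,"z":24},"f":{"erf":[13,98,14,81],"z":{"eeu":49,"ifw":65,"y":53}}}
After op 4 (replace /e/z 38): {"e":{"mo":{"avd":53,"m":3,"zc":27},"v":53,"z":38},"f":{"erf":[13,98,14,81],"z":{"eeu":49,"ifw":65,"y":53}}}
After op 5 (replace /f/z/y 40): {"e":{"mo":{"avd":53,"m":3,"zc":27},"v":53,"z":38},"f":{"erf":[13,98,14,81],"z":{"eeu":49,"ifw":65,"y":40}}}
After op 6 (add /f/isi 21): {"e":{"mo":{"avd":53,"m":3,"zc":27},"v":53,"z":38},"f":{"erf":[13,98,14,81],"isi":21,"z":{"eeu":49,"ifw":65,"y":40}}}
After op 7 (replace /e 25): {"e":25,"f":{"erf":[13,98,14,81],"isi":21,"z":{"eeu":49,"ifw":65,"y":40}}}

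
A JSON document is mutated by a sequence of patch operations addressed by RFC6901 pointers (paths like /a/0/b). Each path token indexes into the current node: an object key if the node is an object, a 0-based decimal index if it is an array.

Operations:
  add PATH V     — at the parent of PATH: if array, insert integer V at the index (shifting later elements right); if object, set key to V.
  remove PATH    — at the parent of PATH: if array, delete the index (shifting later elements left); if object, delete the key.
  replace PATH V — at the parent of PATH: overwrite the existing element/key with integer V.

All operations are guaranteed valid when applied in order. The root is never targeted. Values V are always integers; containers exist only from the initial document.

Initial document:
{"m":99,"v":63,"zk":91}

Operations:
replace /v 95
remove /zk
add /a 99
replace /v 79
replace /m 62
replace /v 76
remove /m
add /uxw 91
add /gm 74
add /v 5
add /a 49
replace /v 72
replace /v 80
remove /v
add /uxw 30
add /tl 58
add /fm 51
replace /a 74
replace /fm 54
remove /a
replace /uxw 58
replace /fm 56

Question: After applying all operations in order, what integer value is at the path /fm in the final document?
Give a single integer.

Answer: 56

Derivation:
After op 1 (replace /v 95): {"m":99,"v":95,"zk":91}
After op 2 (remove /zk): {"m":99,"v":95}
After op 3 (add /a 99): {"a":99,"m":99,"v":95}
After op 4 (replace /v 79): {"a":99,"m":99,"v":79}
After op 5 (replace /m 62): {"a":99,"m":62,"v":79}
After op 6 (replace /v 76): {"a":99,"m":62,"v":76}
After op 7 (remove /m): {"a":99,"v":76}
After op 8 (add /uxw 91): {"a":99,"uxw":91,"v":76}
After op 9 (add /gm 74): {"a":99,"gm":74,"uxw":91,"v":76}
After op 10 (add /v 5): {"a":99,"gm":74,"uxw":91,"v":5}
After op 11 (add /a 49): {"a":49,"gm":74,"uxw":91,"v":5}
After op 12 (replace /v 72): {"a":49,"gm":74,"uxw":91,"v":72}
After op 13 (replace /v 80): {"a":49,"gm":74,"uxw":91,"v":80}
After op 14 (remove /v): {"a":49,"gm":74,"uxw":91}
After op 15 (add /uxw 30): {"a":49,"gm":74,"uxw":30}
After op 16 (add /tl 58): {"a":49,"gm":74,"tl":58,"uxw":30}
After op 17 (add /fm 51): {"a":49,"fm":51,"gm":74,"tl":58,"uxw":30}
After op 18 (replace /a 74): {"a":74,"fm":51,"gm":74,"tl":58,"uxw":30}
After op 19 (replace /fm 54): {"a":74,"fm":54,"gm":74,"tl":58,"uxw":30}
After op 20 (remove /a): {"fm":54,"gm":74,"tl":58,"uxw":30}
After op 21 (replace /uxw 58): {"fm":54,"gm":74,"tl":58,"uxw":58}
After op 22 (replace /fm 56): {"fm":56,"gm":74,"tl":58,"uxw":58}
Value at /fm: 56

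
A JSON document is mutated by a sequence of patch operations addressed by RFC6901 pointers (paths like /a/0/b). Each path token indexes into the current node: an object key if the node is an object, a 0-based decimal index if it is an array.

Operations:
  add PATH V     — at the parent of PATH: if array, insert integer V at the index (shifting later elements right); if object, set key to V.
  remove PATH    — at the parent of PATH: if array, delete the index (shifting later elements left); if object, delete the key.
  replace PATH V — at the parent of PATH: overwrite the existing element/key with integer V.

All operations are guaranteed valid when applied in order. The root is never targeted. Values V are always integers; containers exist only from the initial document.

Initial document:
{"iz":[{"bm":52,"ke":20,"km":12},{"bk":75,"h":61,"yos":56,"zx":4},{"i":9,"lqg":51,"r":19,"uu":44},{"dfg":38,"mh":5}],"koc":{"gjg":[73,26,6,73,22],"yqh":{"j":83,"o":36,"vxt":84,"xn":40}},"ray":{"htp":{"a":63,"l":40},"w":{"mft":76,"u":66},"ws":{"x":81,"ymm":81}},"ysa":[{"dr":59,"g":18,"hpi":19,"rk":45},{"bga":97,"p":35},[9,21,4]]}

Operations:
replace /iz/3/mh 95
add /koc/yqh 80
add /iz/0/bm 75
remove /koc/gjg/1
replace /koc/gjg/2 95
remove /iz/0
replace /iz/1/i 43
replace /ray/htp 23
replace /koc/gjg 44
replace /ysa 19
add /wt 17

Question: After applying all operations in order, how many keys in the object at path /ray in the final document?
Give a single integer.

After op 1 (replace /iz/3/mh 95): {"iz":[{"bm":52,"ke":20,"km":12},{"bk":75,"h":61,"yos":56,"zx":4},{"i":9,"lqg":51,"r":19,"uu":44},{"dfg":38,"mh":95}],"koc":{"gjg":[73,26,6,73,22],"yqh":{"j":83,"o":36,"vxt":84,"xn":40}},"ray":{"htp":{"a":63,"l":40},"w":{"mft":76,"u":66},"ws":{"x":81,"ymm":81}},"ysa":[{"dr":59,"g":18,"hpi":19,"rk":45},{"bga":97,"p":35},[9,21,4]]}
After op 2 (add /koc/yqh 80): {"iz":[{"bm":52,"ke":20,"km":12},{"bk":75,"h":61,"yos":56,"zx":4},{"i":9,"lqg":51,"r":19,"uu":44},{"dfg":38,"mh":95}],"koc":{"gjg":[73,26,6,73,22],"yqh":80},"ray":{"htp":{"a":63,"l":40},"w":{"mft":76,"u":66},"ws":{"x":81,"ymm":81}},"ysa":[{"dr":59,"g":18,"hpi":19,"rk":45},{"bga":97,"p":35},[9,21,4]]}
After op 3 (add /iz/0/bm 75): {"iz":[{"bm":75,"ke":20,"km":12},{"bk":75,"h":61,"yos":56,"zx":4},{"i":9,"lqg":51,"r":19,"uu":44},{"dfg":38,"mh":95}],"koc":{"gjg":[73,26,6,73,22],"yqh":80},"ray":{"htp":{"a":63,"l":40},"w":{"mft":76,"u":66},"ws":{"x":81,"ymm":81}},"ysa":[{"dr":59,"g":18,"hpi":19,"rk":45},{"bga":97,"p":35},[9,21,4]]}
After op 4 (remove /koc/gjg/1): {"iz":[{"bm":75,"ke":20,"km":12},{"bk":75,"h":61,"yos":56,"zx":4},{"i":9,"lqg":51,"r":19,"uu":44},{"dfg":38,"mh":95}],"koc":{"gjg":[73,6,73,22],"yqh":80},"ray":{"htp":{"a":63,"l":40},"w":{"mft":76,"u":66},"ws":{"x":81,"ymm":81}},"ysa":[{"dr":59,"g":18,"hpi":19,"rk":45},{"bga":97,"p":35},[9,21,4]]}
After op 5 (replace /koc/gjg/2 95): {"iz":[{"bm":75,"ke":20,"km":12},{"bk":75,"h":61,"yos":56,"zx":4},{"i":9,"lqg":51,"r":19,"uu":44},{"dfg":38,"mh":95}],"koc":{"gjg":[73,6,95,22],"yqh":80},"ray":{"htp":{"a":63,"l":40},"w":{"mft":76,"u":66},"ws":{"x":81,"ymm":81}},"ysa":[{"dr":59,"g":18,"hpi":19,"rk":45},{"bga":97,"p":35},[9,21,4]]}
After op 6 (remove /iz/0): {"iz":[{"bk":75,"h":61,"yos":56,"zx":4},{"i":9,"lqg":51,"r":19,"uu":44},{"dfg":38,"mh":95}],"koc":{"gjg":[73,6,95,22],"yqh":80},"ray":{"htp":{"a":63,"l":40},"w":{"mft":76,"u":66},"ws":{"x":81,"ymm":81}},"ysa":[{"dr":59,"g":18,"hpi":19,"rk":45},{"bga":97,"p":35},[9,21,4]]}
After op 7 (replace /iz/1/i 43): {"iz":[{"bk":75,"h":61,"yos":56,"zx":4},{"i":43,"lqg":51,"r":19,"uu":44},{"dfg":38,"mh":95}],"koc":{"gjg":[73,6,95,22],"yqh":80},"ray":{"htp":{"a":63,"l":40},"w":{"mft":76,"u":66},"ws":{"x":81,"ymm":81}},"ysa":[{"dr":59,"g":18,"hpi":19,"rk":45},{"bga":97,"p":35},[9,21,4]]}
After op 8 (replace /ray/htp 23): {"iz":[{"bk":75,"h":61,"yos":56,"zx":4},{"i":43,"lqg":51,"r":19,"uu":44},{"dfg":38,"mh":95}],"koc":{"gjg":[73,6,95,22],"yqh":80},"ray":{"htp":23,"w":{"mft":76,"u":66},"ws":{"x":81,"ymm":81}},"ysa":[{"dr":59,"g":18,"hpi":19,"rk":45},{"bga":97,"p":35},[9,21,4]]}
After op 9 (replace /koc/gjg 44): {"iz":[{"bk":75,"h":61,"yos":56,"zx":4},{"i":43,"lqg":51,"r":19,"uu":44},{"dfg":38,"mh":95}],"koc":{"gjg":44,"yqh":80},"ray":{"htp":23,"w":{"mft":76,"u":66},"ws":{"x":81,"ymm":81}},"ysa":[{"dr":59,"g":18,"hpi":19,"rk":45},{"bga":97,"p":35},[9,21,4]]}
After op 10 (replace /ysa 19): {"iz":[{"bk":75,"h":61,"yos":56,"zx":4},{"i":43,"lqg":51,"r":19,"uu":44},{"dfg":38,"mh":95}],"koc":{"gjg":44,"yqh":80},"ray":{"htp":23,"w":{"mft":76,"u":66},"ws":{"x":81,"ymm":81}},"ysa":19}
After op 11 (add /wt 17): {"iz":[{"bk":75,"h":61,"yos":56,"zx":4},{"i":43,"lqg":51,"r":19,"uu":44},{"dfg":38,"mh":95}],"koc":{"gjg":44,"yqh":80},"ray":{"htp":23,"w":{"mft":76,"u":66},"ws":{"x":81,"ymm":81}},"wt":17,"ysa":19}
Size at path /ray: 3

Answer: 3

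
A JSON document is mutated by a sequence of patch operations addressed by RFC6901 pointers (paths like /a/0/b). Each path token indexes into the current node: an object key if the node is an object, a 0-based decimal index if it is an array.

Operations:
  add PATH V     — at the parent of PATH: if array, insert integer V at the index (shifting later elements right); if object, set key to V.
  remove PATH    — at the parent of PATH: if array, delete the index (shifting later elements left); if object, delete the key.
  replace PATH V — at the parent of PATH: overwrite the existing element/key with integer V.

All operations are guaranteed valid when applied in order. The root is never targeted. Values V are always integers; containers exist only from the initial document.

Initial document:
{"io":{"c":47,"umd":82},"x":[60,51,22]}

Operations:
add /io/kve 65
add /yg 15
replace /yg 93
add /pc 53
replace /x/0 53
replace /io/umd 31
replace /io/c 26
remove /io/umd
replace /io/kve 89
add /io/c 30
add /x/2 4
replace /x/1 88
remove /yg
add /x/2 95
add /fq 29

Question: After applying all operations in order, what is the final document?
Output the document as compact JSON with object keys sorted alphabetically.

Answer: {"fq":29,"io":{"c":30,"kve":89},"pc":53,"x":[53,88,95,4,22]}

Derivation:
After op 1 (add /io/kve 65): {"io":{"c":47,"kve":65,"umd":82},"x":[60,51,22]}
After op 2 (add /yg 15): {"io":{"c":47,"kve":65,"umd":82},"x":[60,51,22],"yg":15}
After op 3 (replace /yg 93): {"io":{"c":47,"kve":65,"umd":82},"x":[60,51,22],"yg":93}
After op 4 (add /pc 53): {"io":{"c":47,"kve":65,"umd":82},"pc":53,"x":[60,51,22],"yg":93}
After op 5 (replace /x/0 53): {"io":{"c":47,"kve":65,"umd":82},"pc":53,"x":[53,51,22],"yg":93}
After op 6 (replace /io/umd 31): {"io":{"c":47,"kve":65,"umd":31},"pc":53,"x":[53,51,22],"yg":93}
After op 7 (replace /io/c 26): {"io":{"c":26,"kve":65,"umd":31},"pc":53,"x":[53,51,22],"yg":93}
After op 8 (remove /io/umd): {"io":{"c":26,"kve":65},"pc":53,"x":[53,51,22],"yg":93}
After op 9 (replace /io/kve 89): {"io":{"c":26,"kve":89},"pc":53,"x":[53,51,22],"yg":93}
After op 10 (add /io/c 30): {"io":{"c":30,"kve":89},"pc":53,"x":[53,51,22],"yg":93}
After op 11 (add /x/2 4): {"io":{"c":30,"kve":89},"pc":53,"x":[53,51,4,22],"yg":93}
After op 12 (replace /x/1 88): {"io":{"c":30,"kve":89},"pc":53,"x":[53,88,4,22],"yg":93}
After op 13 (remove /yg): {"io":{"c":30,"kve":89},"pc":53,"x":[53,88,4,22]}
After op 14 (add /x/2 95): {"io":{"c":30,"kve":89},"pc":53,"x":[53,88,95,4,22]}
After op 15 (add /fq 29): {"fq":29,"io":{"c":30,"kve":89},"pc":53,"x":[53,88,95,4,22]}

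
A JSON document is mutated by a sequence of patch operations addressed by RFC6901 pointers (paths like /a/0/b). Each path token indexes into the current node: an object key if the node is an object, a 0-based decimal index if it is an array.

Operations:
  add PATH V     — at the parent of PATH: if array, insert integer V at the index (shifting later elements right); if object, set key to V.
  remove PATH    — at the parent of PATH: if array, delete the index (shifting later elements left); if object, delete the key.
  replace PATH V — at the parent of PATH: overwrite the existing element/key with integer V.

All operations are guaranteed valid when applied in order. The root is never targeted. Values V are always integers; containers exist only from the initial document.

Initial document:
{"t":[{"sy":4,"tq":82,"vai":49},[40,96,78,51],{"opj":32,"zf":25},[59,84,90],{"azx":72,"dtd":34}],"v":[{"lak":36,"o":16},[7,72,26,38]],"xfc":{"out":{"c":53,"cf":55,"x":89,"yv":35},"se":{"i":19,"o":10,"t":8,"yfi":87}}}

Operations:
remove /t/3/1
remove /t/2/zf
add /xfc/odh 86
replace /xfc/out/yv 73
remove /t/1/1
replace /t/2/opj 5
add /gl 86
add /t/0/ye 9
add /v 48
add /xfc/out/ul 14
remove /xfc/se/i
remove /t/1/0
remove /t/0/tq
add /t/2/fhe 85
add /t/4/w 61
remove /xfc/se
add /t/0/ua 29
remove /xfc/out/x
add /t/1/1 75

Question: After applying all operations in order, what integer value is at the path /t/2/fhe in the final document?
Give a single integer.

After op 1 (remove /t/3/1): {"t":[{"sy":4,"tq":82,"vai":49},[40,96,78,51],{"opj":32,"zf":25},[59,90],{"azx":72,"dtd":34}],"v":[{"lak":36,"o":16},[7,72,26,38]],"xfc":{"out":{"c":53,"cf":55,"x":89,"yv":35},"se":{"i":19,"o":10,"t":8,"yfi":87}}}
After op 2 (remove /t/2/zf): {"t":[{"sy":4,"tq":82,"vai":49},[40,96,78,51],{"opj":32},[59,90],{"azx":72,"dtd":34}],"v":[{"lak":36,"o":16},[7,72,26,38]],"xfc":{"out":{"c":53,"cf":55,"x":89,"yv":35},"se":{"i":19,"o":10,"t":8,"yfi":87}}}
After op 3 (add /xfc/odh 86): {"t":[{"sy":4,"tq":82,"vai":49},[40,96,78,51],{"opj":32},[59,90],{"azx":72,"dtd":34}],"v":[{"lak":36,"o":16},[7,72,26,38]],"xfc":{"odh":86,"out":{"c":53,"cf":55,"x":89,"yv":35},"se":{"i":19,"o":10,"t":8,"yfi":87}}}
After op 4 (replace /xfc/out/yv 73): {"t":[{"sy":4,"tq":82,"vai":49},[40,96,78,51],{"opj":32},[59,90],{"azx":72,"dtd":34}],"v":[{"lak":36,"o":16},[7,72,26,38]],"xfc":{"odh":86,"out":{"c":53,"cf":55,"x":89,"yv":73},"se":{"i":19,"o":10,"t":8,"yfi":87}}}
After op 5 (remove /t/1/1): {"t":[{"sy":4,"tq":82,"vai":49},[40,78,51],{"opj":32},[59,90],{"azx":72,"dtd":34}],"v":[{"lak":36,"o":16},[7,72,26,38]],"xfc":{"odh":86,"out":{"c":53,"cf":55,"x":89,"yv":73},"se":{"i":19,"o":10,"t":8,"yfi":87}}}
After op 6 (replace /t/2/opj 5): {"t":[{"sy":4,"tq":82,"vai":49},[40,78,51],{"opj":5},[59,90],{"azx":72,"dtd":34}],"v":[{"lak":36,"o":16},[7,72,26,38]],"xfc":{"odh":86,"out":{"c":53,"cf":55,"x":89,"yv":73},"se":{"i":19,"o":10,"t":8,"yfi":87}}}
After op 7 (add /gl 86): {"gl":86,"t":[{"sy":4,"tq":82,"vai":49},[40,78,51],{"opj":5},[59,90],{"azx":72,"dtd":34}],"v":[{"lak":36,"o":16},[7,72,26,38]],"xfc":{"odh":86,"out":{"c":53,"cf":55,"x":89,"yv":73},"se":{"i":19,"o":10,"t":8,"yfi":87}}}
After op 8 (add /t/0/ye 9): {"gl":86,"t":[{"sy":4,"tq":82,"vai":49,"ye":9},[40,78,51],{"opj":5},[59,90],{"azx":72,"dtd":34}],"v":[{"lak":36,"o":16},[7,72,26,38]],"xfc":{"odh":86,"out":{"c":53,"cf":55,"x":89,"yv":73},"se":{"i":19,"o":10,"t":8,"yfi":87}}}
After op 9 (add /v 48): {"gl":86,"t":[{"sy":4,"tq":82,"vai":49,"ye":9},[40,78,51],{"opj":5},[59,90],{"azx":72,"dtd":34}],"v":48,"xfc":{"odh":86,"out":{"c":53,"cf":55,"x":89,"yv":73},"se":{"i":19,"o":10,"t":8,"yfi":87}}}
After op 10 (add /xfc/out/ul 14): {"gl":86,"t":[{"sy":4,"tq":82,"vai":49,"ye":9},[40,78,51],{"opj":5},[59,90],{"azx":72,"dtd":34}],"v":48,"xfc":{"odh":86,"out":{"c":53,"cf":55,"ul":14,"x":89,"yv":73},"se":{"i":19,"o":10,"t":8,"yfi":87}}}
After op 11 (remove /xfc/se/i): {"gl":86,"t":[{"sy":4,"tq":82,"vai":49,"ye":9},[40,78,51],{"opj":5},[59,90],{"azx":72,"dtd":34}],"v":48,"xfc":{"odh":86,"out":{"c":53,"cf":55,"ul":14,"x":89,"yv":73},"se":{"o":10,"t":8,"yfi":87}}}
After op 12 (remove /t/1/0): {"gl":86,"t":[{"sy":4,"tq":82,"vai":49,"ye":9},[78,51],{"opj":5},[59,90],{"azx":72,"dtd":34}],"v":48,"xfc":{"odh":86,"out":{"c":53,"cf":55,"ul":14,"x":89,"yv":73},"se":{"o":10,"t":8,"yfi":87}}}
After op 13 (remove /t/0/tq): {"gl":86,"t":[{"sy":4,"vai":49,"ye":9},[78,51],{"opj":5},[59,90],{"azx":72,"dtd":34}],"v":48,"xfc":{"odh":86,"out":{"c":53,"cf":55,"ul":14,"x":89,"yv":73},"se":{"o":10,"t":8,"yfi":87}}}
After op 14 (add /t/2/fhe 85): {"gl":86,"t":[{"sy":4,"vai":49,"ye":9},[78,51],{"fhe":85,"opj":5},[59,90],{"azx":72,"dtd":34}],"v":48,"xfc":{"odh":86,"out":{"c":53,"cf":55,"ul":14,"x":89,"yv":73},"se":{"o":10,"t":8,"yfi":87}}}
After op 15 (add /t/4/w 61): {"gl":86,"t":[{"sy":4,"vai":49,"ye":9},[78,51],{"fhe":85,"opj":5},[59,90],{"azx":72,"dtd":34,"w":61}],"v":48,"xfc":{"odh":86,"out":{"c":53,"cf":55,"ul":14,"x":89,"yv":73},"se":{"o":10,"t":8,"yfi":87}}}
After op 16 (remove /xfc/se): {"gl":86,"t":[{"sy":4,"vai":49,"ye":9},[78,51],{"fhe":85,"opj":5},[59,90],{"azx":72,"dtd":34,"w":61}],"v":48,"xfc":{"odh":86,"out":{"c":53,"cf":55,"ul":14,"x":89,"yv":73}}}
After op 17 (add /t/0/ua 29): {"gl":86,"t":[{"sy":4,"ua":29,"vai":49,"ye":9},[78,51],{"fhe":85,"opj":5},[59,90],{"azx":72,"dtd":34,"w":61}],"v":48,"xfc":{"odh":86,"out":{"c":53,"cf":55,"ul":14,"x":89,"yv":73}}}
After op 18 (remove /xfc/out/x): {"gl":86,"t":[{"sy":4,"ua":29,"vai":49,"ye":9},[78,51],{"fhe":85,"opj":5},[59,90],{"azx":72,"dtd":34,"w":61}],"v":48,"xfc":{"odh":86,"out":{"c":53,"cf":55,"ul":14,"yv":73}}}
After op 19 (add /t/1/1 75): {"gl":86,"t":[{"sy":4,"ua":29,"vai":49,"ye":9},[78,75,51],{"fhe":85,"opj":5},[59,90],{"azx":72,"dtd":34,"w":61}],"v":48,"xfc":{"odh":86,"out":{"c":53,"cf":55,"ul":14,"yv":73}}}
Value at /t/2/fhe: 85

Answer: 85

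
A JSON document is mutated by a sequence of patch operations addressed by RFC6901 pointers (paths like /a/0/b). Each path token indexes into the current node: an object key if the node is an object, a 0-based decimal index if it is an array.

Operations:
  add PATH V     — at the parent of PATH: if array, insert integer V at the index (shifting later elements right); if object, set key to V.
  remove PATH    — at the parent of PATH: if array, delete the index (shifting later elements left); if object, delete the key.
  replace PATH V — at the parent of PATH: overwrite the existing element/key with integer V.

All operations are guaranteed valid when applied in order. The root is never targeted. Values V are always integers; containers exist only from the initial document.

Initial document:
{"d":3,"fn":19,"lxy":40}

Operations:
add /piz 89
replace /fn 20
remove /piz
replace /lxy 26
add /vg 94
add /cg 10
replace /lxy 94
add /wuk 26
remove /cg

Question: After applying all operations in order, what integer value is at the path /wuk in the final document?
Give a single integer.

Answer: 26

Derivation:
After op 1 (add /piz 89): {"d":3,"fn":19,"lxy":40,"piz":89}
After op 2 (replace /fn 20): {"d":3,"fn":20,"lxy":40,"piz":89}
After op 3 (remove /piz): {"d":3,"fn":20,"lxy":40}
After op 4 (replace /lxy 26): {"d":3,"fn":20,"lxy":26}
After op 5 (add /vg 94): {"d":3,"fn":20,"lxy":26,"vg":94}
After op 6 (add /cg 10): {"cg":10,"d":3,"fn":20,"lxy":26,"vg":94}
After op 7 (replace /lxy 94): {"cg":10,"d":3,"fn":20,"lxy":94,"vg":94}
After op 8 (add /wuk 26): {"cg":10,"d":3,"fn":20,"lxy":94,"vg":94,"wuk":26}
After op 9 (remove /cg): {"d":3,"fn":20,"lxy":94,"vg":94,"wuk":26}
Value at /wuk: 26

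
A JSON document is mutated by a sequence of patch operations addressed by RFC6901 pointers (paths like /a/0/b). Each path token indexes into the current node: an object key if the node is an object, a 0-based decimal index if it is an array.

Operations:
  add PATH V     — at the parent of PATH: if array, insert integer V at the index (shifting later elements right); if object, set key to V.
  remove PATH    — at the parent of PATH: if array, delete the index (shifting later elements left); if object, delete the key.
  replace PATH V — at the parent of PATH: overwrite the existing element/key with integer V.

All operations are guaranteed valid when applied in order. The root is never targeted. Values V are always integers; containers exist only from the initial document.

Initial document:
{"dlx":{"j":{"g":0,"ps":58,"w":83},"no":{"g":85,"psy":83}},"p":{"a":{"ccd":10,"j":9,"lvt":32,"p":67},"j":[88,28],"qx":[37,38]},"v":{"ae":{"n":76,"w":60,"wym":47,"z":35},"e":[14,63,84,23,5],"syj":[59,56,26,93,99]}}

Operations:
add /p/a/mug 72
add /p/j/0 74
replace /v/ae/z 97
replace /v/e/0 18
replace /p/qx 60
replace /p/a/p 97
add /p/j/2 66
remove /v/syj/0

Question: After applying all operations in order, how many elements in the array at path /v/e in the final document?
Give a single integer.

Answer: 5

Derivation:
After op 1 (add /p/a/mug 72): {"dlx":{"j":{"g":0,"ps":58,"w":83},"no":{"g":85,"psy":83}},"p":{"a":{"ccd":10,"j":9,"lvt":32,"mug":72,"p":67},"j":[88,28],"qx":[37,38]},"v":{"ae":{"n":76,"w":60,"wym":47,"z":35},"e":[14,63,84,23,5],"syj":[59,56,26,93,99]}}
After op 2 (add /p/j/0 74): {"dlx":{"j":{"g":0,"ps":58,"w":83},"no":{"g":85,"psy":83}},"p":{"a":{"ccd":10,"j":9,"lvt":32,"mug":72,"p":67},"j":[74,88,28],"qx":[37,38]},"v":{"ae":{"n":76,"w":60,"wym":47,"z":35},"e":[14,63,84,23,5],"syj":[59,56,26,93,99]}}
After op 3 (replace /v/ae/z 97): {"dlx":{"j":{"g":0,"ps":58,"w":83},"no":{"g":85,"psy":83}},"p":{"a":{"ccd":10,"j":9,"lvt":32,"mug":72,"p":67},"j":[74,88,28],"qx":[37,38]},"v":{"ae":{"n":76,"w":60,"wym":47,"z":97},"e":[14,63,84,23,5],"syj":[59,56,26,93,99]}}
After op 4 (replace /v/e/0 18): {"dlx":{"j":{"g":0,"ps":58,"w":83},"no":{"g":85,"psy":83}},"p":{"a":{"ccd":10,"j":9,"lvt":32,"mug":72,"p":67},"j":[74,88,28],"qx":[37,38]},"v":{"ae":{"n":76,"w":60,"wym":47,"z":97},"e":[18,63,84,23,5],"syj":[59,56,26,93,99]}}
After op 5 (replace /p/qx 60): {"dlx":{"j":{"g":0,"ps":58,"w":83},"no":{"g":85,"psy":83}},"p":{"a":{"ccd":10,"j":9,"lvt":32,"mug":72,"p":67},"j":[74,88,28],"qx":60},"v":{"ae":{"n":76,"w":60,"wym":47,"z":97},"e":[18,63,84,23,5],"syj":[59,56,26,93,99]}}
After op 6 (replace /p/a/p 97): {"dlx":{"j":{"g":0,"ps":58,"w":83},"no":{"g":85,"psy":83}},"p":{"a":{"ccd":10,"j":9,"lvt":32,"mug":72,"p":97},"j":[74,88,28],"qx":60},"v":{"ae":{"n":76,"w":60,"wym":47,"z":97},"e":[18,63,84,23,5],"syj":[59,56,26,93,99]}}
After op 7 (add /p/j/2 66): {"dlx":{"j":{"g":0,"ps":58,"w":83},"no":{"g":85,"psy":83}},"p":{"a":{"ccd":10,"j":9,"lvt":32,"mug":72,"p":97},"j":[74,88,66,28],"qx":60},"v":{"ae":{"n":76,"w":60,"wym":47,"z":97},"e":[18,63,84,23,5],"syj":[59,56,26,93,99]}}
After op 8 (remove /v/syj/0): {"dlx":{"j":{"g":0,"ps":58,"w":83},"no":{"g":85,"psy":83}},"p":{"a":{"ccd":10,"j":9,"lvt":32,"mug":72,"p":97},"j":[74,88,66,28],"qx":60},"v":{"ae":{"n":76,"w":60,"wym":47,"z":97},"e":[18,63,84,23,5],"syj":[56,26,93,99]}}
Size at path /v/e: 5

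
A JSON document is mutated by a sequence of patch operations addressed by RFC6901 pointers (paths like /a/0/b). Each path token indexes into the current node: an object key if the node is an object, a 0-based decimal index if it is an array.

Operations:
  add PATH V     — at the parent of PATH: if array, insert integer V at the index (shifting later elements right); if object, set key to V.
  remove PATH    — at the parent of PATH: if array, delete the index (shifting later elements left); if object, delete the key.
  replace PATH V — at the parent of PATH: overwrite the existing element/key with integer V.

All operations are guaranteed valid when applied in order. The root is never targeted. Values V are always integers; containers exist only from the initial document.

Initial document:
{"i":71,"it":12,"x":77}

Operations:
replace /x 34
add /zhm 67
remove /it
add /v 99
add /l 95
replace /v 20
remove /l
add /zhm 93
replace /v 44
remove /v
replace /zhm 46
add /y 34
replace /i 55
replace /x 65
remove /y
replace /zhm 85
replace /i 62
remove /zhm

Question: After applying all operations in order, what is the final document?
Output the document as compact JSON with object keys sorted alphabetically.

Answer: {"i":62,"x":65}

Derivation:
After op 1 (replace /x 34): {"i":71,"it":12,"x":34}
After op 2 (add /zhm 67): {"i":71,"it":12,"x":34,"zhm":67}
After op 3 (remove /it): {"i":71,"x":34,"zhm":67}
After op 4 (add /v 99): {"i":71,"v":99,"x":34,"zhm":67}
After op 5 (add /l 95): {"i":71,"l":95,"v":99,"x":34,"zhm":67}
After op 6 (replace /v 20): {"i":71,"l":95,"v":20,"x":34,"zhm":67}
After op 7 (remove /l): {"i":71,"v":20,"x":34,"zhm":67}
After op 8 (add /zhm 93): {"i":71,"v":20,"x":34,"zhm":93}
After op 9 (replace /v 44): {"i":71,"v":44,"x":34,"zhm":93}
After op 10 (remove /v): {"i":71,"x":34,"zhm":93}
After op 11 (replace /zhm 46): {"i":71,"x":34,"zhm":46}
After op 12 (add /y 34): {"i":71,"x":34,"y":34,"zhm":46}
After op 13 (replace /i 55): {"i":55,"x":34,"y":34,"zhm":46}
After op 14 (replace /x 65): {"i":55,"x":65,"y":34,"zhm":46}
After op 15 (remove /y): {"i":55,"x":65,"zhm":46}
After op 16 (replace /zhm 85): {"i":55,"x":65,"zhm":85}
After op 17 (replace /i 62): {"i":62,"x":65,"zhm":85}
After op 18 (remove /zhm): {"i":62,"x":65}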